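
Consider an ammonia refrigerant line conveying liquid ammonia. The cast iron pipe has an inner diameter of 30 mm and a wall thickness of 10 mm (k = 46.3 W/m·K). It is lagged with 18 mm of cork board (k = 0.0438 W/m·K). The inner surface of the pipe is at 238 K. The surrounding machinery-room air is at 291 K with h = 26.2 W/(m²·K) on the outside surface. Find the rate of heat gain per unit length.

q′ ≈ 25.1 W/m

Per-layer cylindrical resistances, series-summed:
R_cast iron pipe wall = ln(25/15)/(2π×46.3×1) = 0.001756 K/W
R_cork board = ln(43/25)/(2π×0.0438×1) = 1.971 K/W
R_outer film = 1/(h_o·2πr_oL) = 1/(26.2×2π×0.043×1) = 0.1413 K/W
R_total = 2.114 K/W
Q = ΔT/R_total = 53/2.114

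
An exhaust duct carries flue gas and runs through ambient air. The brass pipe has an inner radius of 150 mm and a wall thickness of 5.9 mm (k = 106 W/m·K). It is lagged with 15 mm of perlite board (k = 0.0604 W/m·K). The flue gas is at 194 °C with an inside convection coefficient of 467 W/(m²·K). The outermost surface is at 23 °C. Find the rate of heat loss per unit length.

Treating each annulus and film as a series resistance:
R_inner film = 1/(h_i·2πr₁L) = 1/(467×2π×0.15×1) = 0.002272 K/W
R_brass pipe wall = ln(155.9/150)/(2π×106×1) = 5.793×10^-5 K/W
R_perlite board = ln(170.9/155.9)/(2π×0.0604×1) = 0.2421 K/W
R_total = 0.2444 K/W
Q = ΔT/R_total = 171/0.2444

q′ ≈ 700 W/m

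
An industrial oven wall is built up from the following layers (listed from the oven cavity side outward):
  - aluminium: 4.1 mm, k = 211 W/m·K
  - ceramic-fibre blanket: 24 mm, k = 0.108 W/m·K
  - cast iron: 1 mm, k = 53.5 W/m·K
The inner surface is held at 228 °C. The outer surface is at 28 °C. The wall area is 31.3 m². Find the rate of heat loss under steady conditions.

Q ≈ 28200 W

Thermal resistances in series:
R_aluminium = L/(kA) = 0.0041/(211×31.3) = 6.208×10^-7 K/W
R_ceramic-fibre blanket = L/(kA) = 0.024/(0.108×31.3) = 0.0071 K/W
R_cast iron = L/(kA) = 0.001/(53.5×31.3) = 5.972×10^-7 K/W
R_total = 0.007101 K/W
Q = ΔT / R_total = 200 / 0.007101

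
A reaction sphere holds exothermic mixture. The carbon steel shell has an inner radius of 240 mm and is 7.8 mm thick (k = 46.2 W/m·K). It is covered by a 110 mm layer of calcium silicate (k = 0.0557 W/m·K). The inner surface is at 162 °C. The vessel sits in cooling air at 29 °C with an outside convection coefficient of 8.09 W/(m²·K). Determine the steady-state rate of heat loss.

For a spherical shell R = (1/r₁ − 1/r₂)/(4πk); film R = 1/(h·4πr²). In series:
R_carbon steel shell = (1/0.24 − 1/0.2478)/(4π×46.2) = 2.259×10^-4 K/W
R_calcium silicate = (1/0.2478 − 1/0.3578)/(4π×0.0557) = 1.772 K/W
R_outer film = 1/(h·4πr_o²) = 1/(8.09×4π×0.3578²) = 0.07684 K/W
R_total = 1.85 K/W
Q = ΔT/R_total = 133/1.85

Q ≈ 71.9 W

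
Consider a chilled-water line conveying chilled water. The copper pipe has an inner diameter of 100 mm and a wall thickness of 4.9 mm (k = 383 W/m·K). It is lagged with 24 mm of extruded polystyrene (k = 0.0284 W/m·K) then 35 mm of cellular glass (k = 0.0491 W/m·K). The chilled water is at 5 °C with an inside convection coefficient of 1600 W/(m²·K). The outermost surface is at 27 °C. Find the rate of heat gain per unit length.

q′ ≈ 6.82 W/m

Per-layer cylindrical resistances, series-summed:
R_inner film = 1/(h_i·2πr₁L) = 1/(1600×2π×0.05×1) = 0.001989 K/W
R_copper pipe wall = ln(54.9/50)/(2π×383×1) = 3.885×10^-5 K/W
R_extruded polystyrene = ln(78.9/54.9)/(2π×0.0284×1) = 2.032 K/W
R_cellular glass = ln(113.9/78.9)/(2π×0.0491×1) = 1.19 K/W
R_total = 3.224 K/W
Q = ΔT/R_total = 22/3.224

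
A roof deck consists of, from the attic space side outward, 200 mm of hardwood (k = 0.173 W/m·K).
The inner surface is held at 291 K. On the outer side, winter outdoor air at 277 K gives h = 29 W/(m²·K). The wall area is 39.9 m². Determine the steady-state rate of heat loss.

Q ≈ 469 W

Treating each layer as a thermal resistance in series:
R_hardwood = L/(kA) = 0.2/(0.173×39.9) = 0.02897 K/W
R_outer film = 1/(h_o·A) = 1/(29×39.9) = 8.642×10^-4 K/W
R_total = 0.02984 K/W
Q = ΔT / R_total = 14 / 0.02984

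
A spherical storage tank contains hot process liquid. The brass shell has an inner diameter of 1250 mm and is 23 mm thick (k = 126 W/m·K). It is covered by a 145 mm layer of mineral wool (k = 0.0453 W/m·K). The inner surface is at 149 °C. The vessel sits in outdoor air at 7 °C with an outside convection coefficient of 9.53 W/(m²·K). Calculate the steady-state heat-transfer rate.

Each spherical layer contributes R = (1/r_i − 1/r_o)/(4πk):
R_brass shell = (1/0.625 − 1/0.648)/(4π×126) = 3.587×10^-5 K/W
R_mineral wool = (1/0.648 − 1/0.793)/(4π×0.0453) = 0.4957 K/W
R_outer film = 1/(h·4πr_o²) = 1/(9.53×4π×0.793²) = 0.01328 K/W
R_total = 0.509 K/W
Q = ΔT/R_total = 142/0.509

Q ≈ 279 W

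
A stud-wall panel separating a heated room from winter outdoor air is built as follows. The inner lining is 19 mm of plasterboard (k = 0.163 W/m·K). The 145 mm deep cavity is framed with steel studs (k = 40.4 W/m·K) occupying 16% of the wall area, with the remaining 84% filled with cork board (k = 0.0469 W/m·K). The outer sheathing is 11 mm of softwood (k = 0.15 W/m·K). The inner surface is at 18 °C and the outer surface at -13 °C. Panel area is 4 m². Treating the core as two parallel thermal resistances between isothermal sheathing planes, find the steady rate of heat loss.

Sheathing layers in series; stud and cavity paths in parallel between them.
R_inner = 0.019/(0.163×4) = 0.02914 K/W
R_stud  = 0.145/(40.4×0.16×4) = 0.005608 K/W
R_cav   = 0.145/(0.0469×0.84×4) = 0.9201 K/W
1/R_core = 1/R_stud + 1/R_cav → R_core = 0.005574 K/W
R_outer = 0.011/(0.15×4) = 0.01833 K/W
R_total = 0.05305 K/W
Q = ΔT/R_total = 31/0.05305

Q ≈ 584 W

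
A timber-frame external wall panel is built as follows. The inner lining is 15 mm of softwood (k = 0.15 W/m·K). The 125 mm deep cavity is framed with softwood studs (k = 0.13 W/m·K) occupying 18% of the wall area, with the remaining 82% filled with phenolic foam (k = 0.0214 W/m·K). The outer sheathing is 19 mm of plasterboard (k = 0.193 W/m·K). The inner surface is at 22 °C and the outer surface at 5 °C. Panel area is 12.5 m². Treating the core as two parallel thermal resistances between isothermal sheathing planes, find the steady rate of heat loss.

Q ≈ 65.4 W

Sheathing layers in series; stud and cavity paths in parallel between them.
R_inner = 0.015/(0.15×12.5) = 0.008 K/W
R_stud  = 0.125/(0.13×0.18×12.5) = 0.4274 K/W
R_cav   = 0.125/(0.0214×0.82×12.5) = 0.5699 K/W
1/R_core = 1/R_stud + 1/R_cav → R_core = 0.2442 K/W
R_outer = 0.019/(0.193×12.5) = 0.007876 K/W
R_total = 0.2601 K/W
Q = ΔT/R_total = 17/0.2601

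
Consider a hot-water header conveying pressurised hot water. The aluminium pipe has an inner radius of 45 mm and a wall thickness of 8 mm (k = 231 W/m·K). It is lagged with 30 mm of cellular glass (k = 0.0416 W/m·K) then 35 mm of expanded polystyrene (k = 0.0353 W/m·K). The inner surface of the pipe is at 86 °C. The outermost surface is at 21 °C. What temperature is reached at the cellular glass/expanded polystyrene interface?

T ≈ 52.2 °C

Per-layer cylindrical resistances, series-summed:
R_aluminium pipe wall = ln(53/45)/(2π×231×1) = 1.127×10^-4 K/W
R_cellular glass = ln(83/53)/(2π×0.0416×1) = 1.716 K/W
R_expanded polystyrene = ln(118/83)/(2π×0.0353×1) = 1.586 K/W
R_total = 3.303 K/W
Q = ΔT/R_total = 65/3.303
Q = 19.7 W/m
T_interface = T_inner − Q·ΣR(inner→interface) = 86 − 19.7×1.716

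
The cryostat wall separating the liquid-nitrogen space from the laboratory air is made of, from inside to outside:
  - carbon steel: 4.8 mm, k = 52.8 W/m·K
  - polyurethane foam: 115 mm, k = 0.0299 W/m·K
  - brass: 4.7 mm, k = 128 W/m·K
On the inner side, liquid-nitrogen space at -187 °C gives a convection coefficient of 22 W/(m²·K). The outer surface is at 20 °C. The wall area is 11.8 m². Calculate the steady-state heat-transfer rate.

Series thermal resistances:
R_inner film = 1/(h_i·A) = 1/(22×11.8) = 0.003852 K/W
R_carbon steel = L/(kA) = 0.0048/(52.8×11.8) = 7.704×10^-6 K/W
R_polyurethane foam = L/(kA) = 0.115/(0.0299×11.8) = 0.3259 K/W
R_brass = L/(kA) = 0.0047/(128×11.8) = 3.112×10^-6 K/W
R_total = 0.3298 K/W
Q = ΔT / R_total = 207 / 0.3298

Q ≈ 628 W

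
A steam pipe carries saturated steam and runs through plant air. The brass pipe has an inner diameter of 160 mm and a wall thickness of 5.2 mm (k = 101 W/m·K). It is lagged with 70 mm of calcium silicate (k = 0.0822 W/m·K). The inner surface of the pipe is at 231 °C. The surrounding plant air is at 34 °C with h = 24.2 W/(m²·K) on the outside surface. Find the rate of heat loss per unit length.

q′ ≈ 164 W/m

Cylindrical conduction, so R = ln(r₂/r₁)/(2πkL) per layer, in series:
R_brass pipe wall = ln(85.2/80)/(2π×101×1) = 9.924×10^-5 K/W
R_calcium silicate = ln(155.2/85.2)/(2π×0.0822×1) = 1.161 K/W
R_outer film = 1/(h_o·2πr_oL) = 1/(24.2×2π×0.1552×1) = 0.04238 K/W
R_total = 1.204 K/W
Q = ΔT/R_total = 197/1.204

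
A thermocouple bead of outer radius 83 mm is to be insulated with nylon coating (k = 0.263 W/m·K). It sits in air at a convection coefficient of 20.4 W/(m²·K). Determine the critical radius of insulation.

For a sphere r_cr = 2k/h = 2×0.263/20.4
r_cr = 25.8 mm; since the bare radius (83 mm) is above r_cr, any added insulation will reduce heat loss.

r_cr ≈ 25.8 mm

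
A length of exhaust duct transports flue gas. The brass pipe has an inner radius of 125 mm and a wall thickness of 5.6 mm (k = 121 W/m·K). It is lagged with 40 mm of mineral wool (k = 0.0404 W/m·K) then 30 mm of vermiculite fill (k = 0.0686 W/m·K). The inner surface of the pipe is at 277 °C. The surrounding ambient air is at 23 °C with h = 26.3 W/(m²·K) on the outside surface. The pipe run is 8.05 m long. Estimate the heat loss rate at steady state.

Q ≈ 1400 W

Per-layer cylindrical resistances, series-summed:
R_brass pipe wall = ln(130.6/125)/(2π×121×8.05) = 7.161×10^-6 K/W
R_mineral wool = ln(170.6/130.6)/(2π×0.0404×8.05) = 0.1308 K/W
R_vermiculite fill = ln(200.6/170.6)/(2π×0.0686×8.05) = 0.04669 K/W
R_outer film = 1/(h_o·2πr_oL) = 1/(26.3×2π×0.2006×8.05) = 0.003747 K/W
R_total = 0.1812 K/W
Q = ΔT/R_total = 254/0.1812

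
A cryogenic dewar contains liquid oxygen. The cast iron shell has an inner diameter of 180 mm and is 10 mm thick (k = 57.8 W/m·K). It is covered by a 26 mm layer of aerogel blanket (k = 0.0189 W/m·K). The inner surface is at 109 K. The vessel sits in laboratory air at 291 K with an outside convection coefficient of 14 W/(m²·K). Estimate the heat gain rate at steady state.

Q ≈ 20.1 W

Each spherical layer contributes R = (1/r_i − 1/r_o)/(4πk):
R_cast iron shell = (1/0.09 − 1/0.1)/(4π×57.8) = 0.00153 K/W
R_aerogel blanket = (1/0.1 − 1/0.126)/(4π×0.0189) = 8.688 K/W
R_outer film = 1/(h·4πr_o²) = 1/(14×4π×0.126²) = 0.358 K/W
R_total = 9.048 K/W
Q = ΔT/R_total = 182/9.048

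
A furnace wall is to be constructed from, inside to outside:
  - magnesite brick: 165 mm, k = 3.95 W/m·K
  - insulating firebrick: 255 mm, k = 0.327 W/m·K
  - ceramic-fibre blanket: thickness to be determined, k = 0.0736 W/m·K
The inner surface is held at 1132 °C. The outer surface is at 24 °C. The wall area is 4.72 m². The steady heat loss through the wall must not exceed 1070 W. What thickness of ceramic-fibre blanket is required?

Using the resistance-network approach (series):
R_magnesite brick = L/(kA) = 0.165/(3.95×4.72) = 0.00885 K/W
R_insulating firebrick = L/(kA) = 0.255/(0.327×4.72) = 0.1652 K/W
Sum of the known resistances R_other = 0.1741 K/W
Required total resistance R_tot = ΔT/Q_allow = 1108/1070 = 1.036 K/W
R_ceramic-fibre blanket = R_tot − R_other = 0.8614 K/W
L = R·k·A = 0.8614×0.0736×4.72

L ≈ 299 mm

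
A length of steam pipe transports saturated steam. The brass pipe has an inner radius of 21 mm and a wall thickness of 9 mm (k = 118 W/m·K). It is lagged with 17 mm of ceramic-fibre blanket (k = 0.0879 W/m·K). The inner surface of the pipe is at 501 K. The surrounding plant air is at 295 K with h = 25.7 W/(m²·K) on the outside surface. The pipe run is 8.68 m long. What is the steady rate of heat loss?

Per-layer cylindrical resistances, series-summed:
R_brass pipe wall = ln(30/21)/(2π×118×8.68) = 5.542×10^-5 K/W
R_ceramic-fibre blanket = ln(47/30)/(2π×0.0879×8.68) = 0.09365 K/W
R_outer film = 1/(h_o·2πr_oL) = 1/(25.7×2π×0.047×8.68) = 0.01518 K/W
R_total = 0.1089 K/W
Q = ΔT/R_total = 206/0.1089

Q ≈ 1890 W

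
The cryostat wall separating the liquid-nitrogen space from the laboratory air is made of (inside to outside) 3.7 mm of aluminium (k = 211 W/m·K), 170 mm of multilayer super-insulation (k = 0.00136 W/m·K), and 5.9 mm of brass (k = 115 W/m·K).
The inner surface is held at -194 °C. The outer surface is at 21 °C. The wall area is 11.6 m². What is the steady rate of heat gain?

Treating each layer as a thermal resistance in series:
R_aluminium = L/(kA) = 0.0037/(211×11.6) = 1.512×10^-6 K/W
R_multilayer super-insulation = L/(kA) = 0.17/(0.00136×11.6) = 10.78 K/W
R_brass = L/(kA) = 0.0059/(115×11.6) = 4.423×10^-6 K/W
R_total = 10.78 K/W
Q = ΔT / R_total = 215 / 10.78

Q ≈ 20 W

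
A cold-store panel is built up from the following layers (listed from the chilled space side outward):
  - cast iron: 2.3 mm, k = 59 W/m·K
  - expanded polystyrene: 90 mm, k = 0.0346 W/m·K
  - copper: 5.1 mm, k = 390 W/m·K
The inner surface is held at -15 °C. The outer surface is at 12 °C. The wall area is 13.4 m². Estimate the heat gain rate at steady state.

Q ≈ 139 W

Model the wall as resistances in series:
R_cast iron = L/(kA) = 0.0023/(59×13.4) = 2.909×10^-6 K/W
R_expanded polystyrene = L/(kA) = 0.09/(0.0346×13.4) = 0.1941 K/W
R_copper = L/(kA) = 0.0051/(390×13.4) = 9.759×10^-7 K/W
R_total = 0.1941 K/W
Q = ΔT / R_total = 27 / 0.1941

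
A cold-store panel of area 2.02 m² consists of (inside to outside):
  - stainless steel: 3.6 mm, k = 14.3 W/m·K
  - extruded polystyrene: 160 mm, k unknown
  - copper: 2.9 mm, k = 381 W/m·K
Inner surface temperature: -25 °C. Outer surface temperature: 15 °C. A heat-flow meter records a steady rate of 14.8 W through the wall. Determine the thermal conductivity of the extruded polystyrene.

Model the wall as resistances in series:
R_stainless steel = L/(kA) = 0.0036/(14.3×2.02) = 1.246×10^-4 K/W
R_copper = L/(kA) = 0.0029/(381×2.02) = 3.768×10^-6 K/W
Sum of known resistances R_other = 1.284×10^-4 K/W
Total R = ΔT/Q = 40/14.8 = 2.703 K/W
R_extruded polystyrene = R_total − R_other = 2.703 K/W
k = L/(R·A) = 0.16/(2.703×2.02)

k ≈ 0.0293 W/(m·K)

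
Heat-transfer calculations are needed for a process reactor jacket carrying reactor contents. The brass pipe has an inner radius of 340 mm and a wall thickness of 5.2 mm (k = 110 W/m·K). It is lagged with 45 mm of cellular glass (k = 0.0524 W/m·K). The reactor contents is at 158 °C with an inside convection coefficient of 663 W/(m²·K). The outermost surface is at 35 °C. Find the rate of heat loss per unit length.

Cylindrical conduction, so R = ln(r₂/r₁)/(2πkL) per layer, in series:
R_inner film = 1/(h_i·2πr₁L) = 1/(663×2π×0.34×1) = 7.06×10^-4 K/W
R_brass pipe wall = ln(345.2/340)/(2π×110×1) = 2.196×10^-5 K/W
R_cellular glass = ln(390.2/345.2)/(2π×0.0524×1) = 0.3722 K/W
R_total = 0.3729 K/W
Q = ΔT/R_total = 123/0.3729

q′ ≈ 330 W/m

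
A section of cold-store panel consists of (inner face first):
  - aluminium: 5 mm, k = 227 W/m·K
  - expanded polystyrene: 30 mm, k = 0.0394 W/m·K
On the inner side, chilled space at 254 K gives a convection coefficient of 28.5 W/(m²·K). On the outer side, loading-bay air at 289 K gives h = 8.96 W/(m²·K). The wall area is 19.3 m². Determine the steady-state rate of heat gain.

Q ≈ 744 W

Model the wall as resistances in series:
R_inner film = 1/(h_i·A) = 1/(28.5×19.3) = 0.001818 K/W
R_aluminium = L/(kA) = 0.005/(227×19.3) = 1.141×10^-6 K/W
R_expanded polystyrene = L/(kA) = 0.03/(0.0394×19.3) = 0.03945 K/W
R_outer film = 1/(h_o·A) = 1/(8.96×19.3) = 0.005783 K/W
R_total = 0.04705 K/W
Q = ΔT / R_total = 35 / 0.04705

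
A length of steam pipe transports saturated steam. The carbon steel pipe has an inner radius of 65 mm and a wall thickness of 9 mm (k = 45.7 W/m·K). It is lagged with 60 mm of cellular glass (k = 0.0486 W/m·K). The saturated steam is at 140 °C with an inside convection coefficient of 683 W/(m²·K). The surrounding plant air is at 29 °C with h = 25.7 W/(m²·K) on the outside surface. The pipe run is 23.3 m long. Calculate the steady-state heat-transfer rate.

Q ≈ 1300 W

Per-layer cylindrical resistances, series-summed:
R_inner film = 1/(h_i·2πr₁L) = 1/(683×2π×0.065×23.3) = 1.539×10^-4 K/W
R_carbon steel pipe wall = ln(74/65)/(2π×45.7×23.3) = 1.938×10^-5 K/W
R_cellular glass = ln(134/74)/(2π×0.0486×23.3) = 0.08345 K/W
R_outer film = 1/(h_o·2πr_oL) = 1/(25.7×2π×0.134×23.3) = 0.001983 K/W
R_total = 0.08561 K/W
Q = ΔT/R_total = 111/0.08561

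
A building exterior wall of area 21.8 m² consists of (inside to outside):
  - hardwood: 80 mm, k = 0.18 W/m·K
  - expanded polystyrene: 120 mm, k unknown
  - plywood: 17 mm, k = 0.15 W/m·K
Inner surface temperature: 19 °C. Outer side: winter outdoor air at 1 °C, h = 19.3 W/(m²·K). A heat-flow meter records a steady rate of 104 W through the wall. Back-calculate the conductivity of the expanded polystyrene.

Treating each layer as a thermal resistance in series:
R_hardwood = L/(kA) = 0.08/(0.18×21.8) = 0.02039 K/W
R_plywood = L/(kA) = 0.017/(0.15×21.8) = 0.005199 K/W
R_outer film = 1/(h_o·A) = 1/(19.3×21.8) = 0.002377 K/W
Sum of known resistances R_other = 0.02796 K/W
Total R = ΔT/Q = 18/104 = 0.1731 K/W
R_expanded polystyrene = R_total − R_other = 0.1451 K/W
k = L/(R·A) = 0.12/(0.1451×21.8)

k ≈ 0.0379 W/(m·K)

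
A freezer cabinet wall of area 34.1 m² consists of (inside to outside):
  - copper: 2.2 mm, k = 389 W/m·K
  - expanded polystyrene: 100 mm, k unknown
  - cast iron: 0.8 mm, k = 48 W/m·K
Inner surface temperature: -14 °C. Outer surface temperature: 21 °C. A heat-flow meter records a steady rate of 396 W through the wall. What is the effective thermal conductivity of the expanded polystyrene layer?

k ≈ 0.0332 W/(m·K)

Treating each layer as a thermal resistance in series:
R_copper = L/(kA) = 0.0022/(389×34.1) = 1.659×10^-7 K/W
R_cast iron = L/(kA) = 0.0008/(48×34.1) = 4.888×10^-7 K/W
Sum of known resistances R_other = 6.546×10^-7 K/W
Total R = ΔT/Q = 35/396 = 0.08838 K/W
R_expanded polystyrene = R_total − R_other = 0.08838 K/W
k = L/(R·A) = 0.1/(0.08838×34.1)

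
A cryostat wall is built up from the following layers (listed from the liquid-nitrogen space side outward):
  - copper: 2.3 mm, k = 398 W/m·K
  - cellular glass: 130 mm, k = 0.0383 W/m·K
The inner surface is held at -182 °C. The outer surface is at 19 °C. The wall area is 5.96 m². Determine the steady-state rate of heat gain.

Model the wall as resistances in series:
R_copper = L/(kA) = 0.0023/(398×5.96) = 9.696×10^-7 K/W
R_cellular glass = L/(kA) = 0.13/(0.0383×5.96) = 0.5695 K/W
R_total = 0.5695 K/W
Q = ΔT / R_total = 201 / 0.5695

Q ≈ 353 W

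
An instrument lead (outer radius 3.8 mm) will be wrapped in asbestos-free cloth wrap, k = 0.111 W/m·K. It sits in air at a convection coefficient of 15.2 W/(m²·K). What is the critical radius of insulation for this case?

r_cr ≈ 7.3 mm

For a cylinder r_cr = k/h = 0.111/15.2
r_cr = 7.3 mm; since the bare radius (3.8 mm) is below r_cr, adding a thin layer of insulation will *increase* heat loss.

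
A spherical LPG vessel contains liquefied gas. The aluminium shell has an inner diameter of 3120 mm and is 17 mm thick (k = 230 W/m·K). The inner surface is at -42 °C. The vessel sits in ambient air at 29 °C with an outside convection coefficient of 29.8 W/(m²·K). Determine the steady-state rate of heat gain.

Q ≈ 66000 W

Spherical conduction: R = (1/r_in − 1/r_out)/(4πk) per layer; series-sum.
R_aluminium shell = (1/1.56 − 1/1.577)/(4π×230) = 2.391×10^-6 K/W
R_outer film = 1/(h·4πr_o²) = 1/(29.8×4π×1.577²) = 0.001074 K/W
R_total = 0.001076 K/W
Q = ΔT/R_total = 71/0.001076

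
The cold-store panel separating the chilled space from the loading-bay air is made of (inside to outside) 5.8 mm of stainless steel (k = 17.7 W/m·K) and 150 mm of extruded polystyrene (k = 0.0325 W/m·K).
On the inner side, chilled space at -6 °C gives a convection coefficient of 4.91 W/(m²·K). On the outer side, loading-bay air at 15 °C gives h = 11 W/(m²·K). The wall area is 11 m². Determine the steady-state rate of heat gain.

Using the resistance-network approach (series):
R_inner film = 1/(h_i·A) = 1/(4.91×11) = 0.01852 K/W
R_stainless steel = L/(kA) = 0.0058/(17.7×11) = 2.979×10^-5 K/W
R_extruded polystyrene = L/(kA) = 0.15/(0.0325×11) = 0.4196 K/W
R_outer film = 1/(h_o·A) = 1/(11×11) = 0.008264 K/W
R_total = 0.4464 K/W
Q = ΔT / R_total = 21 / 0.4464

Q ≈ 47 W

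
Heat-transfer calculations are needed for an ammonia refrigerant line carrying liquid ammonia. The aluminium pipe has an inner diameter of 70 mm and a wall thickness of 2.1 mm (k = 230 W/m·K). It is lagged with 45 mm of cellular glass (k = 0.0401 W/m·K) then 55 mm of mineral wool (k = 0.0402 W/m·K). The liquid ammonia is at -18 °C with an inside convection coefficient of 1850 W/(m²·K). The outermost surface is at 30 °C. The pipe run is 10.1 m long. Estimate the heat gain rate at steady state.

Q ≈ 93.5 W

Per-layer cylindrical resistances, series-summed:
R_inner film = 1/(h_i·2πr₁L) = 1/(1850×2π×0.035×10.1) = 2.434×10^-4 K/W
R_aluminium pipe wall = ln(37.1/35)/(2π×230×10.1) = 3.992×10^-6 K/W
R_cellular glass = ln(82.1/37.1)/(2π×0.0401×10.1) = 0.3121 K/W
R_mineral wool = ln(137.1/82.1)/(2π×0.0402×10.1) = 0.201 K/W
R_total = 0.5134 K/W
Q = ΔT/R_total = 48/0.5134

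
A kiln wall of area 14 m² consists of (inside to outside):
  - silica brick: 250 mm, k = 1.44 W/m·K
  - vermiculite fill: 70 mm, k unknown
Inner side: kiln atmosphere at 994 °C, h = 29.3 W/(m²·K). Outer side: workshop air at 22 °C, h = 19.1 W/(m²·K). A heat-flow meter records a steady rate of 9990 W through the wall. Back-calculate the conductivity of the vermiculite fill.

Using the resistance-network approach (series):
R_inner film = 1/(h_i·A) = 1/(29.3×14) = 0.002438 K/W
R_silica brick = L/(kA) = 0.25/(1.44×14) = 0.0124 K/W
R_outer film = 1/(h_o·A) = 1/(19.1×14) = 0.00374 K/W
Sum of known resistances R_other = 0.01858 K/W
Total R = ΔT/Q = 972/9990 = 0.0973 K/W
R_vermiculite fill = R_total − R_other = 0.07872 K/W
k = L/(R·A) = 0.07/(0.07872×14)

k ≈ 0.0635 W/(m·K)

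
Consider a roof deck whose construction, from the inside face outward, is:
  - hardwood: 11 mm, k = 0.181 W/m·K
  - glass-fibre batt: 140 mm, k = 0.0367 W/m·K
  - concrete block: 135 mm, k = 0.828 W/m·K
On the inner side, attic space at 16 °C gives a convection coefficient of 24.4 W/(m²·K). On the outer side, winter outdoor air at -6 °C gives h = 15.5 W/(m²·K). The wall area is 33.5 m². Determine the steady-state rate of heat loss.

Q ≈ 178 W

Using the resistance-network approach (series):
R_inner film = 1/(h_i·A) = 1/(24.4×33.5) = 0.001223 K/W
R_hardwood = L/(kA) = 0.011/(0.181×33.5) = 0.001814 K/W
R_glass-fibre batt = L/(kA) = 0.14/(0.0367×33.5) = 0.1139 K/W
R_concrete block = L/(kA) = 0.135/(0.828×33.5) = 0.004867 K/W
R_outer film = 1/(h_o·A) = 1/(15.5×33.5) = 0.001926 K/W
R_total = 0.1237 K/W
Q = ΔT / R_total = 22 / 0.1237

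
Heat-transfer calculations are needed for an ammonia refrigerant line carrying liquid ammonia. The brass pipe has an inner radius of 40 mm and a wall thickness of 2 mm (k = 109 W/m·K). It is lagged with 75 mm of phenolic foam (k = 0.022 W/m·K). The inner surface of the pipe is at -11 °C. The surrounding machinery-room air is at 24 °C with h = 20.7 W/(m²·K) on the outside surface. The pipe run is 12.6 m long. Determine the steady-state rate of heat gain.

Q ≈ 59 W

Radial resistances (cylindrical: R_cond = ln(r_o/r_i)/(2πkL), R_conv = 1/(h·2πrL)):
R_brass pipe wall = ln(42/40)/(2π×109×12.6) = 5.654×10^-6 K/W
R_phenolic foam = ln(117/42)/(2π×0.022×12.6) = 0.5882 K/W
R_outer film = 1/(h_o·2πr_oL) = 1/(20.7×2π×0.117×12.6) = 0.005215 K/W
R_total = 0.5934 K/W
Q = ΔT/R_total = 35/0.5934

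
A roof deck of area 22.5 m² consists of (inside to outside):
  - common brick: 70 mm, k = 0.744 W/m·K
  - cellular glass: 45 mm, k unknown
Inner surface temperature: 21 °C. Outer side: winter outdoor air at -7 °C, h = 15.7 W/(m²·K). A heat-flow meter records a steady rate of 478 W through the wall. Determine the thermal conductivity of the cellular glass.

Model the wall as resistances in series:
R_common brick = L/(kA) = 0.07/(0.744×22.5) = 0.004182 K/W
R_outer film = 1/(h_o·A) = 1/(15.7×22.5) = 0.002831 K/W
Sum of known resistances R_other = 0.007012 K/W
Total R = ΔT/Q = 28/478 = 0.05858 K/W
R_cellular glass = R_total − R_other = 0.05156 K/W
k = L/(R·A) = 0.045/(0.05156×22.5)

k ≈ 0.0388 W/(m·K)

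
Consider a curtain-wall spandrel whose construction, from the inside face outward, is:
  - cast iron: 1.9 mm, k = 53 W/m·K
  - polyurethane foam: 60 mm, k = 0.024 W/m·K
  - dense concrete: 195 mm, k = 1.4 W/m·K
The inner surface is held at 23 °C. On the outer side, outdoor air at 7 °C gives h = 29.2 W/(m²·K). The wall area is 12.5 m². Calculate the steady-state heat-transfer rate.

Q ≈ 74.8 W

Model the wall as resistances in series:
R_cast iron = L/(kA) = 0.0019/(53×12.5) = 2.868×10^-6 K/W
R_polyurethane foam = L/(kA) = 0.06/(0.024×12.5) = 0.2 K/W
R_dense concrete = L/(kA) = 0.195/(1.4×12.5) = 0.01114 K/W
R_outer film = 1/(h_o·A) = 1/(29.2×12.5) = 0.00274 K/W
R_total = 0.2139 K/W
Q = ΔT / R_total = 16 / 0.2139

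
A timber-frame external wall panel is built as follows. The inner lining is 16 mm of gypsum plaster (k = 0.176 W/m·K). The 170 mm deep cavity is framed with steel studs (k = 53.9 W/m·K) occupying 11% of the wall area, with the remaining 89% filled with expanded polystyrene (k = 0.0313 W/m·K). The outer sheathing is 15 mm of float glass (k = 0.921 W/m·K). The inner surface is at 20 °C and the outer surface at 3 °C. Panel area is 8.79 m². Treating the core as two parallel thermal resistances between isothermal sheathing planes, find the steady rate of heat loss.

Q ≈ 1100 W

Sheathing layers in series; stud and cavity paths in parallel between them.
R_inner = 0.016/(0.176×8.79) = 0.01034 K/W
R_stud  = 0.17/(53.9×0.11×8.79) = 0.003262 K/W
R_cav   = 0.17/(0.0313×0.89×8.79) = 0.6943 K/W
1/R_core = 1/R_stud + 1/R_cav → R_core = 0.003247 K/W
R_outer = 0.015/(0.921×8.79) = 0.001853 K/W
R_total = 0.01544 K/W
Q = ΔT/R_total = 17/0.01544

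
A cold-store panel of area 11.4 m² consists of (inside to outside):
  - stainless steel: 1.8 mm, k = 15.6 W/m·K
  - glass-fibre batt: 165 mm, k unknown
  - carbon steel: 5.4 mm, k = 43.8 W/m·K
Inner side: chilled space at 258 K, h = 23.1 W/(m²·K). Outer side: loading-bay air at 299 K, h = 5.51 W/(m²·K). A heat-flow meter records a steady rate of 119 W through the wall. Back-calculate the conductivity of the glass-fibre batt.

Model the wall as resistances in series:
R_inner film = 1/(h_i·A) = 1/(23.1×11.4) = 0.003797 K/W
R_stainless steel = L/(kA) = 0.0018/(15.6×11.4) = 1.012×10^-5 K/W
R_carbon steel = L/(kA) = 0.0054/(43.8×11.4) = 1.081×10^-5 K/W
R_outer film = 1/(h_o·A) = 1/(5.51×11.4) = 0.01592 K/W
Sum of known resistances R_other = 0.01974 K/W
Total R = ΔT/Q = 41/119 = 0.3445 K/W
R_glass-fibre batt = R_total − R_other = 0.3248 K/W
k = L/(R·A) = 0.165/(0.3248×11.4)

k ≈ 0.0446 W/(m·K)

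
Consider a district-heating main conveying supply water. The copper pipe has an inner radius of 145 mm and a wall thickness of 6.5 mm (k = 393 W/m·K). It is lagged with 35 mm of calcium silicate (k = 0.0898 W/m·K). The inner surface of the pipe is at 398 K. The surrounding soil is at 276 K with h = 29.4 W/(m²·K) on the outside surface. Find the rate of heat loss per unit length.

q′ ≈ 307 W/m

For a radial system each layer contributes R = ln(r_out/r_in)/(2πkL); films add R = 1/(hA).
R_copper pipe wall = ln(151.5/145)/(2π×393×1) = 1.776×10^-5 K/W
R_calcium silicate = ln(186.5/151.5)/(2π×0.0898×1) = 0.3684 K/W
R_outer film = 1/(h_o·2πr_oL) = 1/(29.4×2π×0.1865×1) = 0.02903 K/W
R_total = 0.3974 K/W
Q = ΔT/R_total = 122/0.3974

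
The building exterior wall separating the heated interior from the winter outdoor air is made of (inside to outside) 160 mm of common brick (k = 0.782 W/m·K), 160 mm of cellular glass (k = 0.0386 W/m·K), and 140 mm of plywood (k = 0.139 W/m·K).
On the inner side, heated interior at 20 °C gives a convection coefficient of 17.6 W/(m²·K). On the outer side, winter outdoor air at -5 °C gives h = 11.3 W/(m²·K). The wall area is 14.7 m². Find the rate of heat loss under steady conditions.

Q ≈ 66.8 W

Thermal resistances in series:
R_inner film = 1/(h_i·A) = 1/(17.6×14.7) = 0.003865 K/W
R_common brick = L/(kA) = 0.16/(0.782×14.7) = 0.01392 K/W
R_cellular glass = L/(kA) = 0.16/(0.0386×14.7) = 0.282 K/W
R_plywood = L/(kA) = 0.14/(0.139×14.7) = 0.06852 K/W
R_outer film = 1/(h_o·A) = 1/(11.3×14.7) = 0.00602 K/W
R_total = 0.3743 K/W
Q = ΔT / R_total = 25 / 0.3743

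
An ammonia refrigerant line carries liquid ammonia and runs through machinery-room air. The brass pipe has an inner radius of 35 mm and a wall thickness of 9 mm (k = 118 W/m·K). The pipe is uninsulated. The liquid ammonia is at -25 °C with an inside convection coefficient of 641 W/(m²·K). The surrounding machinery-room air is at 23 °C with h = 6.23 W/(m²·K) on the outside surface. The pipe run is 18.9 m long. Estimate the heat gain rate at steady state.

Q ≈ 1540 W

Per-layer cylindrical resistances, series-summed:
R_inner film = 1/(h_i·2πr₁L) = 1/(641×2π×0.035×18.9) = 3.753×10^-4 K/W
R_brass pipe wall = ln(44/35)/(2π×118×18.9) = 1.633×10^-5 K/W
R_outer film = 1/(h_o·2πr_oL) = 1/(6.23×2π×0.044×18.9) = 0.03072 K/W
R_total = 0.03111 K/W
Q = ΔT/R_total = 48/0.03111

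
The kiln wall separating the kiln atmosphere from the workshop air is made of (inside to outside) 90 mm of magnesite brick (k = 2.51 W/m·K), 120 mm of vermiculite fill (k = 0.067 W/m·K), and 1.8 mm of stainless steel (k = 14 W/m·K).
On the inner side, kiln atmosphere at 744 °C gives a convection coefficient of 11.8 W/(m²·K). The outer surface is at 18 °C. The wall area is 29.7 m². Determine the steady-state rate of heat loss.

Model the wall as resistances in series:
R_inner film = 1/(h_i·A) = 1/(11.8×29.7) = 0.002853 K/W
R_magnesite brick = L/(kA) = 0.09/(2.51×29.7) = 0.001207 K/W
R_vermiculite fill = L/(kA) = 0.12/(0.067×29.7) = 0.0603 K/W
R_stainless steel = L/(kA) = 0.0018/(14×29.7) = 4.329×10^-6 K/W
R_total = 0.06437 K/W
Q = ΔT / R_total = 726 / 0.06437

Q ≈ 11300 W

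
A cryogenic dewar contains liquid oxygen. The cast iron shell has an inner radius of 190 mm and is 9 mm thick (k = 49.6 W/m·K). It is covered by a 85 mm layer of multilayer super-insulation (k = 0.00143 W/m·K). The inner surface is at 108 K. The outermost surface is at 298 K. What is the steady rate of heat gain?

Q ≈ 2.27 W

Radial (spherical) resistances in series:
R_cast iron shell = (1/0.19 − 1/0.199)/(4π×49.6) = 3.819×10^-4 K/W
R_multilayer super-insulation = (1/0.199 − 1/0.284)/(4π×0.00143) = 83.7 K/W
R_total = 83.7 K/W
Q = ΔT/R_total = 190/83.7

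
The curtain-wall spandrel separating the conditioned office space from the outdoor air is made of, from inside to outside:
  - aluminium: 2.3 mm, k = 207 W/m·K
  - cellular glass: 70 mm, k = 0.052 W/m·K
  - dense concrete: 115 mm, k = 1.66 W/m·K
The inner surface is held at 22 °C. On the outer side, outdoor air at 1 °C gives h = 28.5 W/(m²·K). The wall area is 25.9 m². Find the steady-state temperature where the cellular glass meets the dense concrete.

Treating each layer as a thermal resistance in series:
R_aluminium = L/(kA) = 0.0023/(207×25.9) = 4.29×10^-7 K/W
R_cellular glass = L/(kA) = 0.07/(0.052×25.9) = 0.05198 K/W
R_dense concrete = L/(kA) = 0.115/(1.66×25.9) = 0.002675 K/W
R_outer film = 1/(h_o·A) = 1/(28.5×25.9) = 0.001355 K/W
R_total = 0.05601 K/W;  Q = ΔT/R_total = 21/0.05601 = 375 W
T_interface = T_inner − Q·ΣR(inner→interface) = 22 − 375×0.05198

T ≈ 2.51 °C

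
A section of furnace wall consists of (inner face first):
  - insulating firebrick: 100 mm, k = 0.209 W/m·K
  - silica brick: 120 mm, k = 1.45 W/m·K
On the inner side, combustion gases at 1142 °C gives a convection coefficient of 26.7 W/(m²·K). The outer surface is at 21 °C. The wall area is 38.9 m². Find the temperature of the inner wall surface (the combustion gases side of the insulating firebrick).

Series thermal resistances:
R_inner film = 1/(h_i·A) = 1/(26.7×38.9) = 9.628×10^-4 K/W
R_insulating firebrick = L/(kA) = 0.1/(0.209×38.9) = 0.0123 K/W
R_silica brick = L/(kA) = 0.12/(1.45×38.9) = 0.002127 K/W
R_total = 0.01539 K/W;  Q = ΔT/R_total = 1121/0.01539 = 72840 W
T_interface = T_inner − Q·ΣR(inner→interface) = 1142 − 72800×9.628×10^-4

T ≈ 1070 °C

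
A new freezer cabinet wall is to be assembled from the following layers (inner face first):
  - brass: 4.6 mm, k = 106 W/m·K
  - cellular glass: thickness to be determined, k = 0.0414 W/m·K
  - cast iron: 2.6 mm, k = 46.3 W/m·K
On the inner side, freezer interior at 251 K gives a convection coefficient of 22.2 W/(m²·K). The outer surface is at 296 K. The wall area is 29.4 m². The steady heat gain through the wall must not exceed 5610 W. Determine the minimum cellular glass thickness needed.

Model the wall as resistances in series:
R_inner film = 1/(h_i·A) = 1/(22.2×29.4) = 0.001532 K/W
R_brass = L/(kA) = 0.0046/(106×29.4) = 1.476×10^-6 K/W
R_cast iron = L/(kA) = 0.0026/(46.3×29.4) = 1.91×10^-6 K/W
Sum of the known resistances R_other = 0.001536 K/W
Required total resistance R_tot = ΔT/Q_allow = 45/5610 = 0.008021 K/W
R_cellular glass = R_tot − R_other = 0.006486 K/W
L = R·k·A = 0.006486×0.0414×29.4

L ≈ 7.89 mm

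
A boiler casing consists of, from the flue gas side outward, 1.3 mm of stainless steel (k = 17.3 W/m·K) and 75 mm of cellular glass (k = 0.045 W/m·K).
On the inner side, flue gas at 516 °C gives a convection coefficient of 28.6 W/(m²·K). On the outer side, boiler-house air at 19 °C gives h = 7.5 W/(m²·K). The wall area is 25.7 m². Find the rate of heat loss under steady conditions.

Treating each layer as a thermal resistance in series:
R_inner film = 1/(h_i·A) = 1/(28.6×25.7) = 0.001361 K/W
R_stainless steel = L/(kA) = 0.0013/(17.3×25.7) = 2.924×10^-6 K/W
R_cellular glass = L/(kA) = 0.075/(0.045×25.7) = 0.06485 K/W
R_outer film = 1/(h_o·A) = 1/(7.5×25.7) = 0.005188 K/W
R_total = 0.0714 K/W
Q = ΔT / R_total = 497 / 0.0714

Q ≈ 6960 W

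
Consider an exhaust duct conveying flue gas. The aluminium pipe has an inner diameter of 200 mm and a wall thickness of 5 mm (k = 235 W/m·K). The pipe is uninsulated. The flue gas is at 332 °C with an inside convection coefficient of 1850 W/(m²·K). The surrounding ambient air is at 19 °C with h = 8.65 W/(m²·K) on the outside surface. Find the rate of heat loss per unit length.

Cylindrical conduction, so R = ln(r₂/r₁)/(2πkL) per layer, in series:
R_inner film = 1/(h_i·2πr₁L) = 1/(1850×2π×0.1×1) = 8.603×10^-4 K/W
R_aluminium pipe wall = ln(105/100)/(2π×235×1) = 3.304×10^-5 K/W
R_outer film = 1/(h_o·2πr_oL) = 1/(8.65×2π×0.105×1) = 0.1752 K/W
R_total = 0.1761 K/W
Q = ΔT/R_total = 313/0.1761

q′ ≈ 1780 W/m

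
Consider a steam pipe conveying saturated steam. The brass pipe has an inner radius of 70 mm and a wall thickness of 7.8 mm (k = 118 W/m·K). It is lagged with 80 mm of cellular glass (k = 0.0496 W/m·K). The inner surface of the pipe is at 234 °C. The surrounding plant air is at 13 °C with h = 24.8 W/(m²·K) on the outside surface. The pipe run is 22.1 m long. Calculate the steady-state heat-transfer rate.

For a radial system each layer contributes R = ln(r_out/r_in)/(2πkL); films add R = 1/(hA).
R_brass pipe wall = ln(77.8/70)/(2π×118×22.1) = 6.448×10^-6 K/W
R_cellular glass = ln(157.8/77.8)/(2π×0.0496×22.1) = 0.1027 K/W
R_outer film = 1/(h_o·2πr_oL) = 1/(24.8×2π×0.1578×22.1) = 0.00184 K/W
R_total = 0.1045 K/W
Q = ΔT/R_total = 221/0.1045

Q ≈ 2110 W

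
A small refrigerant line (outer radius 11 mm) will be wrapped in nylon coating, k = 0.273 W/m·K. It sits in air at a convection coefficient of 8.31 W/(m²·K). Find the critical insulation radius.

For a cylinder r_cr = k/h = 0.273/8.31
r_cr = 32.9 mm; since the bare radius (11 mm) is below r_cr, adding a thin layer of insulation will *increase* heat loss.

r_cr ≈ 32.9 mm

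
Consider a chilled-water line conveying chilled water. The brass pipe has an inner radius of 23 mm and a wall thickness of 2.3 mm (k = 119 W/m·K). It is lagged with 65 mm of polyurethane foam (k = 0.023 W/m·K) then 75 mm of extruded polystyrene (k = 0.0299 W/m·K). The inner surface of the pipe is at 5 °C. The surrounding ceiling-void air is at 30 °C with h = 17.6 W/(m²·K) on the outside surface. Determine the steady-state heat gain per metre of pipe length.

q′ ≈ 2.07 W/m

Per-layer cylindrical resistances, series-summed:
R_brass pipe wall = ln(25.3/23)/(2π×119×1) = 1.275×10^-4 K/W
R_polyurethane foam = ln(90.3/25.3)/(2π×0.023×1) = 8.804 K/W
R_extruded polystyrene = ln(165.3/90.3)/(2π×0.0299×1) = 3.218 K/W
R_outer film = 1/(h_o·2πr_oL) = 1/(17.6×2π×0.1653×1) = 0.05471 K/W
R_total = 12.08 K/W
Q = ΔT/R_total = 25/12.08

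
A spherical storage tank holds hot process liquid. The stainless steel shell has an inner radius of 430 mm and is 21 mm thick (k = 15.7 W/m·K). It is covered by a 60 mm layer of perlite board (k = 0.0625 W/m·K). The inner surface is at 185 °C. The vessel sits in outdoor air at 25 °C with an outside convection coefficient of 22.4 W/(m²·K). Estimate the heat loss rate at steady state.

Each spherical layer contributes R = (1/r_i − 1/r_o)/(4πk):
R_stainless steel shell = (1/0.43 − 1/0.451)/(4π×15.7) = 5.489×10^-4 K/W
R_perlite board = (1/0.451 − 1/0.511)/(4π×0.0625) = 0.3315 K/W
R_outer film = 1/(h·4πr_o²) = 1/(22.4×4π×0.511²) = 0.01361 K/W
R_total = 0.3456 K/W
Q = ΔT/R_total = 160/0.3456

Q ≈ 463 W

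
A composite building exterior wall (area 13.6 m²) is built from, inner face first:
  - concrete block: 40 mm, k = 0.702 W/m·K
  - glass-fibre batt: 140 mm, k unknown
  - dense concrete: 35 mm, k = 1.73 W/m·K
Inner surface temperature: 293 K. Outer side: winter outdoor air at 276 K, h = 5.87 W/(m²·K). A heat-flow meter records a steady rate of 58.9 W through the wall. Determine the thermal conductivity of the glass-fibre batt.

Treating each layer as a thermal resistance in series:
R_concrete block = L/(kA) = 0.04/(0.702×13.6) = 0.00419 K/W
R_dense concrete = L/(kA) = 0.035/(1.73×13.6) = 0.001488 K/W
R_outer film = 1/(h_o·A) = 1/(5.87×13.6) = 0.01253 K/W
Sum of known resistances R_other = 0.0182 K/W
Total R = ΔT/Q = 17/58.9 = 0.2886 K/W
R_glass-fibre batt = R_total − R_other = 0.2704 K/W
k = L/(R·A) = 0.14/(0.2704×13.6)

k ≈ 0.0381 W/(m·K)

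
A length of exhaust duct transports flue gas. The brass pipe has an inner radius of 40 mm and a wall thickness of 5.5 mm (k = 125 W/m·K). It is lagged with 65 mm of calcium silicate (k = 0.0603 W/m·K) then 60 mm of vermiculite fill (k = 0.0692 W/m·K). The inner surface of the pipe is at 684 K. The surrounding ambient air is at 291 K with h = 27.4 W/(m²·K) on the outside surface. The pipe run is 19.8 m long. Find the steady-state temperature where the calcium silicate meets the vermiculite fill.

Cylindrical conduction, so R = ln(r₂/r₁)/(2πkL) per layer, in series:
R_brass pipe wall = ln(45.5/40)/(2π×125×19.8) = 8.285×10^-6 K/W
R_calcium silicate = ln(110.5/45.5)/(2π×0.0603×19.8) = 0.1183 K/W
R_vermiculite fill = ln(170.5/110.5)/(2π×0.0692×19.8) = 0.05038 K/W
R_outer film = 1/(h_o·2πr_oL) = 1/(27.4×2π×0.1705×19.8) = 0.001721 K/W
R_total = 0.1704 K/W
Q = ΔT/R_total = 393/0.1704
Q = 2310 W
T_interface = T_inner − Q·ΣR(inner→interface) = 684 − 2310×0.1183

T ≈ 411 K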